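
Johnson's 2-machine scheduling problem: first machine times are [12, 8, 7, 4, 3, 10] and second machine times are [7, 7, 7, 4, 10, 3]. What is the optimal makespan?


Apply Johnson's rule:
  Group 1 (a <= b): [(5, 3, 10), (4, 4, 4), (3, 7, 7)]
  Group 2 (a > b): [(1, 12, 7), (2, 8, 7), (6, 10, 3)]
Optimal job order: [5, 4, 3, 1, 2, 6]
Schedule:
  Job 5: M1 done at 3, M2 done at 13
  Job 4: M1 done at 7, M2 done at 17
  Job 3: M1 done at 14, M2 done at 24
  Job 1: M1 done at 26, M2 done at 33
  Job 2: M1 done at 34, M2 done at 41
  Job 6: M1 done at 44, M2 done at 47
Makespan = 47

47


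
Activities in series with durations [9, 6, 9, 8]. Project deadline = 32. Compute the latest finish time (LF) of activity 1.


LF(activity 1) = deadline - sum of successor durations
Successors: activities 2 through 4 with durations [6, 9, 8]
Sum of successor durations = 23
LF = 32 - 23 = 9

9


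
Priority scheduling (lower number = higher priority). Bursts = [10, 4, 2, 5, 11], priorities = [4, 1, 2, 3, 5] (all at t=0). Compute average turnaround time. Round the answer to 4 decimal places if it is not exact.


Sort by priority (ascending = highest first):
Order: [(1, 4), (2, 2), (3, 5), (4, 10), (5, 11)]
Completion times:
  Priority 1, burst=4, C=4
  Priority 2, burst=2, C=6
  Priority 3, burst=5, C=11
  Priority 4, burst=10, C=21
  Priority 5, burst=11, C=32
Average turnaround = 74/5 = 14.8

14.8


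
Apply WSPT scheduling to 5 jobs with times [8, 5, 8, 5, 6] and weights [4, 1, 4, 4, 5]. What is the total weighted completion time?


Compute p/w ratios and sort ascending (WSPT): [(6, 5), (5, 4), (8, 4), (8, 4), (5, 1)]
Compute weighted completion times:
  Job (p=6,w=5): C=6, w*C=5*6=30
  Job (p=5,w=4): C=11, w*C=4*11=44
  Job (p=8,w=4): C=19, w*C=4*19=76
  Job (p=8,w=4): C=27, w*C=4*27=108
  Job (p=5,w=1): C=32, w*C=1*32=32
Total weighted completion time = 290

290


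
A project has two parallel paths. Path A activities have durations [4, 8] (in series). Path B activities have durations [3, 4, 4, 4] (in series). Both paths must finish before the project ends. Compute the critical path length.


Path A total = 4 + 8 = 12
Path B total = 3 + 4 + 4 + 4 = 15
Critical path = longest path = max(12, 15) = 15

15


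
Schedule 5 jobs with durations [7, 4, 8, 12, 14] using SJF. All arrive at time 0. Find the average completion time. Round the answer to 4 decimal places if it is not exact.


SJF order (ascending): [4, 7, 8, 12, 14]
Completion times:
  Job 1: burst=4, C=4
  Job 2: burst=7, C=11
  Job 3: burst=8, C=19
  Job 4: burst=12, C=31
  Job 5: burst=14, C=45
Average completion = 110/5 = 22.0

22.0


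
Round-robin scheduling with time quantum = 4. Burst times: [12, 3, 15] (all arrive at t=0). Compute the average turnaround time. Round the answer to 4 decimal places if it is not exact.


Time quantum = 4
Execution trace:
  J1 runs 4 units, time = 4
  J2 runs 3 units, time = 7
  J3 runs 4 units, time = 11
  J1 runs 4 units, time = 15
  J3 runs 4 units, time = 19
  J1 runs 4 units, time = 23
  J3 runs 4 units, time = 27
  J3 runs 3 units, time = 30
Finish times: [23, 7, 30]
Average turnaround = 60/3 = 20.0

20.0


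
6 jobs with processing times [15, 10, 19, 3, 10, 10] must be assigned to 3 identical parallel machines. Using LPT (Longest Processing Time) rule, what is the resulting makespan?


Sort jobs in decreasing order (LPT): [19, 15, 10, 10, 10, 3]
Assign each job to the least loaded machine:
  Machine 1: jobs [19, 3], load = 22
  Machine 2: jobs [15, 10], load = 25
  Machine 3: jobs [10, 10], load = 20
Makespan = max load = 25

25


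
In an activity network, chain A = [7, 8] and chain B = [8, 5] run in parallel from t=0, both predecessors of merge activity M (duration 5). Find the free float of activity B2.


ES(B2) = sum of predecessors on chain B = 8
EF(B2) = ES + duration = 8 + 5 = 13
Successor of B2 is M. ES(M) = max(sum(A), sum(B)) = max(15, 13) = 15
Free float = ES(successor) - EF(current) = 15 - 13 = 2

2


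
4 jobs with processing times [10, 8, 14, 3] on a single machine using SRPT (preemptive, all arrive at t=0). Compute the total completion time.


Since all jobs arrive at t=0, SRPT equals SPT ordering.
SPT order: [3, 8, 10, 14]
Completion times:
  Job 1: p=3, C=3
  Job 2: p=8, C=11
  Job 3: p=10, C=21
  Job 4: p=14, C=35
Total completion time = 3 + 11 + 21 + 35 = 70

70


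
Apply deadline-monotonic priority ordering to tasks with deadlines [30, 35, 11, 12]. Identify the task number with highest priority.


Sort tasks by relative deadline (ascending):
  Task 3: deadline = 11
  Task 4: deadline = 12
  Task 1: deadline = 30
  Task 2: deadline = 35
Priority order (highest first): [3, 4, 1, 2]
Highest priority task = 3

3


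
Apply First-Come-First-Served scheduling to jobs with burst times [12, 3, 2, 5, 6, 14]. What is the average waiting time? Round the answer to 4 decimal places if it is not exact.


FCFS order (as given): [12, 3, 2, 5, 6, 14]
Waiting times:
  Job 1: wait = 0
  Job 2: wait = 12
  Job 3: wait = 15
  Job 4: wait = 17
  Job 5: wait = 22
  Job 6: wait = 28
Sum of waiting times = 94
Average waiting time = 94/6 = 15.6667

15.6667


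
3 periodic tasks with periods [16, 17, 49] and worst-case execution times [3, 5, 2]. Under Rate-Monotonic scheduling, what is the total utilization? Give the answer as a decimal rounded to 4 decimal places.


Compute individual utilizations (exact fractions):
  Task 1: C/T = 3/16 (approx. 0.1875)
  Task 2: C/T = 5/17 (approx. 0.2941)
  Task 3: C/T = 2/49 (approx. 0.0408)
Total utilization U = 3/16 + 5/17 + 2/49 = 6963/13328
Rounded to 4 decimal places: U = 0.5224
RM (Liu & Layland) bound for 3 tasks = 0.779763; compare with U = 6963/13328 (approx. 0.522434)
U <= bound, so schedulable by RM sufficient condition.

0.5224


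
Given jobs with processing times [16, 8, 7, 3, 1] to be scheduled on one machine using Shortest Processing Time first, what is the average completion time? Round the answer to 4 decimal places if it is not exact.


Sort jobs by processing time (SPT order): [1, 3, 7, 8, 16]
Compute completion times sequentially:
  Job 1: processing = 1, completes at 1
  Job 2: processing = 3, completes at 4
  Job 3: processing = 7, completes at 11
  Job 4: processing = 8, completes at 19
  Job 5: processing = 16, completes at 35
Sum of completion times = 70
Average completion time = 70/5 = 14.0

14.0


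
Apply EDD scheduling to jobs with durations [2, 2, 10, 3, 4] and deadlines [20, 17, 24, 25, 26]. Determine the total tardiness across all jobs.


Sort by due date (EDD order): [(2, 17), (2, 20), (10, 24), (3, 25), (4, 26)]
Compute completion times and tardiness:
  Job 1: p=2, d=17, C=2, tardiness=max(0,2-17)=0
  Job 2: p=2, d=20, C=4, tardiness=max(0,4-20)=0
  Job 3: p=10, d=24, C=14, tardiness=max(0,14-24)=0
  Job 4: p=3, d=25, C=17, tardiness=max(0,17-25)=0
  Job 5: p=4, d=26, C=21, tardiness=max(0,21-26)=0
Total tardiness = 0

0


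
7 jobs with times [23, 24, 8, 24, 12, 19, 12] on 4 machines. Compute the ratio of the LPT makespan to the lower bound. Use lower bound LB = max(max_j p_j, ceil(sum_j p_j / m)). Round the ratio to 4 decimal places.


LPT order: [24, 24, 23, 19, 12, 12, 8]
Machine loads after assignment: [32, 24, 35, 31]
LPT makespan = 35
Lower bound = max(max_job, ceil(total/4)) = max(24, 31) = 31
Ratio = 35 / 31 = 1.129

1.129


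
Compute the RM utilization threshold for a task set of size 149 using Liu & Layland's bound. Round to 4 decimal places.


Compute 2^(1/149) = 1.0046628318
Subtract 1: 1.0046628318 - 1 = 0.0046628318
Multiply by n: 149 * 0.0046628318 = 0.6947619382
Round to 4 dp: 0.6948

0.6948


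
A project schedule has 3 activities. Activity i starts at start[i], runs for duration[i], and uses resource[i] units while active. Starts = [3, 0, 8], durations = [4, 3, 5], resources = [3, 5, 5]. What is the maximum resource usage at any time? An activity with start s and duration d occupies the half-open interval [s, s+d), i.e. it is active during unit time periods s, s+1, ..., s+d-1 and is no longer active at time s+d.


Each activity i is active on [start_i, start_i + duration_i).
Compute total resource usage per time slot:
  t=0: active resources = [5], total = 5
  t=1: active resources = [5], total = 5
  t=2: active resources = [5], total = 5
  t=3: active resources = [3], total = 3
  t=4: active resources = [3], total = 3
  t=5: active resources = [3], total = 3
  t=6: active resources = [3], total = 3
  t=7: active resources = [], total = 0
  t=8: active resources = [5], total = 5
  t=9: active resources = [5], total = 5
  t=10: active resources = [5], total = 5
  t=11: active resources = [5], total = 5
  t=12: active resources = [5], total = 5
Peak resource demand = 5

5


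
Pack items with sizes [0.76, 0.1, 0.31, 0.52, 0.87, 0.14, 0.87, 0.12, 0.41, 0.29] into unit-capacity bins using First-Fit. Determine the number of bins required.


Place items sequentially using First-Fit:
  Item 0.76 -> new Bin 1
  Item 0.1 -> Bin 1 (now 0.86)
  Item 0.31 -> new Bin 2
  Item 0.52 -> Bin 2 (now 0.83)
  Item 0.87 -> new Bin 3
  Item 0.14 -> Bin 1 (now 1.0)
  Item 0.87 -> new Bin 4
  Item 0.12 -> Bin 2 (now 0.95)
  Item 0.41 -> new Bin 5
  Item 0.29 -> Bin 5 (now 0.7)
Total bins used = 5

5


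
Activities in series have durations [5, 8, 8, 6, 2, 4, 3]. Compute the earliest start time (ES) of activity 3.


Activity 3 starts after activities 1 through 2 complete.
Predecessor durations: [5, 8]
ES = 5 + 8 = 13

13


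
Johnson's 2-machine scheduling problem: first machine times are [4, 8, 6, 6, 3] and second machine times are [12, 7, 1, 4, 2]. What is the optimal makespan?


Apply Johnson's rule:
  Group 1 (a <= b): [(1, 4, 12)]
  Group 2 (a > b): [(2, 8, 7), (4, 6, 4), (5, 3, 2), (3, 6, 1)]
Optimal job order: [1, 2, 4, 5, 3]
Schedule:
  Job 1: M1 done at 4, M2 done at 16
  Job 2: M1 done at 12, M2 done at 23
  Job 4: M1 done at 18, M2 done at 27
  Job 5: M1 done at 21, M2 done at 29
  Job 3: M1 done at 27, M2 done at 30
Makespan = 30

30


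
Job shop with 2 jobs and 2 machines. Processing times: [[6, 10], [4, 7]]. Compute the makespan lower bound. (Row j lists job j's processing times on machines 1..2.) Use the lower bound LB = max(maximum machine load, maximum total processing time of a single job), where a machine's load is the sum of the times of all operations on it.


Machine loads:
  Machine 1: 6 + 4 = 10
  Machine 2: 10 + 7 = 17
Max machine load = 17
Job totals:
  Job 1: 16
  Job 2: 11
Max job total = 16
Lower bound = max(17, 16) = 17

17


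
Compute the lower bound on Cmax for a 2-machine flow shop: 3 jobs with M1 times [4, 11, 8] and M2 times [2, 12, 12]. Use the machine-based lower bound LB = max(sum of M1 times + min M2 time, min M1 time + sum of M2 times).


LB1 = sum(M1 times) + min(M2 times) = 23 + 2 = 25
LB2 = min(M1 times) + sum(M2 times) = 4 + 26 = 30
Lower bound = max(LB1, LB2) = max(25, 30) = 30

30


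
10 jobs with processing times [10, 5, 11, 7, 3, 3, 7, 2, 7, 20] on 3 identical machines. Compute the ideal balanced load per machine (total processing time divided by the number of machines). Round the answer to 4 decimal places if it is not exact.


Total processing time = 10 + 5 + 11 + 7 + 3 + 3 + 7 + 2 + 7 + 20 = 75
Number of machines = 3
Ideal balanced load = 75 / 3 = 25.0

25.0


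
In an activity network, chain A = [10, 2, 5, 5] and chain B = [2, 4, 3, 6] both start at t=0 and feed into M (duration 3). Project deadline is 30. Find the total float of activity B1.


Forward pass: ES(B1) = sum of predecessors on chain B = 0
EF = ES + duration = 0 + 2 = 2
Backward pass: LF(M) = deadline = 30; LS(M) = 30 - 3 = 27
LF(B1) = LS(M) - sum(successors on chain B) = 27 - 13 = 14
LS = LF - duration = 14 - 2 = 12
Total float = LS - ES = 12 - 0 = 12

12


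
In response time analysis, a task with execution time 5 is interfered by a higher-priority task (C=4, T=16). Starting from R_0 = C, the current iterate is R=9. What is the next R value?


R_next = C + ceil(R_prev / T_hp) * C_hp
ceil(9 / 16) = ceil(0.5625) = 1
Interference = 1 * 4 = 4
R_next = 5 + 4 = 9
R_next = R_prev, so the iteration has converged (response time = 9).

9


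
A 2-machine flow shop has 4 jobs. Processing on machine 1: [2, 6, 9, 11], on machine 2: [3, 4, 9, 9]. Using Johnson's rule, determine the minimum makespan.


Apply Johnson's rule:
  Group 1 (a <= b): [(1, 2, 3), (3, 9, 9)]
  Group 2 (a > b): [(4, 11, 9), (2, 6, 4)]
Optimal job order: [1, 3, 4, 2]
Schedule:
  Job 1: M1 done at 2, M2 done at 5
  Job 3: M1 done at 11, M2 done at 20
  Job 4: M1 done at 22, M2 done at 31
  Job 2: M1 done at 28, M2 done at 35
Makespan = 35

35


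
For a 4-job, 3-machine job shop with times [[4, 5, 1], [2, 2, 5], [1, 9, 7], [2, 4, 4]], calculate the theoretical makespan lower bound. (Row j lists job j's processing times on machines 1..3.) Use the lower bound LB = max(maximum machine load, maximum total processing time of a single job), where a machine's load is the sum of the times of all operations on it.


Machine loads:
  Machine 1: 4 + 2 + 1 + 2 = 9
  Machine 2: 5 + 2 + 9 + 4 = 20
  Machine 3: 1 + 5 + 7 + 4 = 17
Max machine load = 20
Job totals:
  Job 1: 10
  Job 2: 9
  Job 3: 17
  Job 4: 10
Max job total = 17
Lower bound = max(20, 17) = 20

20


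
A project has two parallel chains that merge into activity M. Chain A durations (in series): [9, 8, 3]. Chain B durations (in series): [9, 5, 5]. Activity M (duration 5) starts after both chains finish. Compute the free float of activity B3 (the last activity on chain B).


ES(B3) = sum of predecessors on chain B = 14
EF(B3) = ES + duration = 14 + 5 = 19
Successor of B3 is M. ES(M) = max(sum(A), sum(B)) = max(20, 19) = 20
Free float = ES(successor) - EF(current) = 20 - 19 = 1

1


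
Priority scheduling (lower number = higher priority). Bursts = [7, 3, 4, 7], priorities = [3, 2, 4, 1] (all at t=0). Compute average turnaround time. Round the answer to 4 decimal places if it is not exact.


Sort by priority (ascending = highest first):
Order: [(1, 7), (2, 3), (3, 7), (4, 4)]
Completion times:
  Priority 1, burst=7, C=7
  Priority 2, burst=3, C=10
  Priority 3, burst=7, C=17
  Priority 4, burst=4, C=21
Average turnaround = 55/4 = 13.75

13.75


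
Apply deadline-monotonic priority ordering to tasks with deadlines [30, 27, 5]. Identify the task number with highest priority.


Sort tasks by relative deadline (ascending):
  Task 3: deadline = 5
  Task 2: deadline = 27
  Task 1: deadline = 30
Priority order (highest first): [3, 2, 1]
Highest priority task = 3

3


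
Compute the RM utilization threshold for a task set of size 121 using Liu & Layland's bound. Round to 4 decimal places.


Compute 2^(1/121) = 1.0057449283
Subtract 1: 1.0057449283 - 1 = 0.0057449283
Multiply by n: 121 * 0.0057449283 = 0.6951363243
Round to 4 dp: 0.6951

0.6951


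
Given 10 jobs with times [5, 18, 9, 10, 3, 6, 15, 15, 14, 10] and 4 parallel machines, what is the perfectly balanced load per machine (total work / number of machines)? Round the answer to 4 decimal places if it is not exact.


Total processing time = 5 + 18 + 9 + 10 + 3 + 6 + 15 + 15 + 14 + 10 = 105
Number of machines = 4
Ideal balanced load = 105 / 4 = 26.25

26.25


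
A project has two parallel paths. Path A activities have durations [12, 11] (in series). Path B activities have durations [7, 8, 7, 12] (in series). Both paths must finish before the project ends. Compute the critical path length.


Path A total = 12 + 11 = 23
Path B total = 7 + 8 + 7 + 12 = 34
Critical path = longest path = max(23, 34) = 34

34


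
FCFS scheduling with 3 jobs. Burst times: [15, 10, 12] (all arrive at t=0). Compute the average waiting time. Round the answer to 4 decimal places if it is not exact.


FCFS order (as given): [15, 10, 12]
Waiting times:
  Job 1: wait = 0
  Job 2: wait = 15
  Job 3: wait = 25
Sum of waiting times = 40
Average waiting time = 40/3 = 13.3333

13.3333


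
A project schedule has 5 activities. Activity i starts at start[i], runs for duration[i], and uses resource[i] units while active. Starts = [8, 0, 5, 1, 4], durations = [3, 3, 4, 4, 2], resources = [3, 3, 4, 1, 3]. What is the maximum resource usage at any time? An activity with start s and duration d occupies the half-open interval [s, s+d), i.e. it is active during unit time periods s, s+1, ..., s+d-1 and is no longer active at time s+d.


Each activity i is active on [start_i, start_i + duration_i).
Compute total resource usage per time slot:
  t=0: active resources = [3], total = 3
  t=1: active resources = [3, 1], total = 4
  t=2: active resources = [3, 1], total = 4
  t=3: active resources = [1], total = 1
  t=4: active resources = [1, 3], total = 4
  t=5: active resources = [4, 3], total = 7
  t=6: active resources = [4], total = 4
  t=7: active resources = [4], total = 4
  t=8: active resources = [3, 4], total = 7
  t=9: active resources = [3], total = 3
  t=10: active resources = [3], total = 3
Peak resource demand = 7

7


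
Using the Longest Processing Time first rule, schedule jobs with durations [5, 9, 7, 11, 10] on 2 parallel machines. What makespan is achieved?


Sort jobs in decreasing order (LPT): [11, 10, 9, 7, 5]
Assign each job to the least loaded machine:
  Machine 1: jobs [11, 7, 5], load = 23
  Machine 2: jobs [10, 9], load = 19
Makespan = max load = 23

23


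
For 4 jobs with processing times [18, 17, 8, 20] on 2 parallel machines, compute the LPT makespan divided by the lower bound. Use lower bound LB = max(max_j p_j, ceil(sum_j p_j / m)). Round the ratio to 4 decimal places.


LPT order: [20, 18, 17, 8]
Machine loads after assignment: [28, 35]
LPT makespan = 35
Lower bound = max(max_job, ceil(total/2)) = max(20, 32) = 32
Ratio = 35 / 32 = 1.0938

1.0938


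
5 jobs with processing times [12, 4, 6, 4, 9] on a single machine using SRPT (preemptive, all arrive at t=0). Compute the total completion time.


Since all jobs arrive at t=0, SRPT equals SPT ordering.
SPT order: [4, 4, 6, 9, 12]
Completion times:
  Job 1: p=4, C=4
  Job 2: p=4, C=8
  Job 3: p=6, C=14
  Job 4: p=9, C=23
  Job 5: p=12, C=35
Total completion time = 4 + 8 + 14 + 23 + 35 = 84

84


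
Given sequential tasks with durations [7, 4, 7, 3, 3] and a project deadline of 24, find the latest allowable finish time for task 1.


LF(activity 1) = deadline - sum of successor durations
Successors: activities 2 through 5 with durations [4, 7, 3, 3]
Sum of successor durations = 17
LF = 24 - 17 = 7

7


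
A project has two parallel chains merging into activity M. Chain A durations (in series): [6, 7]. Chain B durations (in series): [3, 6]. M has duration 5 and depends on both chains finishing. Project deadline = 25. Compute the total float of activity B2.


Forward pass: ES(B2) = sum of predecessors on chain B = 3
EF = ES + duration = 3 + 6 = 9
Backward pass: LF(M) = deadline = 25; LS(M) = 25 - 5 = 20
LF(B2) = LS(M) - sum(successors on chain B) = 20 - 0 = 20
LS = LF - duration = 20 - 6 = 14
Total float = LS - ES = 14 - 3 = 11

11


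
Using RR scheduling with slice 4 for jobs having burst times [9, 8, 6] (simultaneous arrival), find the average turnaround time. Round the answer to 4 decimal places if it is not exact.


Time quantum = 4
Execution trace:
  J1 runs 4 units, time = 4
  J2 runs 4 units, time = 8
  J3 runs 4 units, time = 12
  J1 runs 4 units, time = 16
  J2 runs 4 units, time = 20
  J3 runs 2 units, time = 22
  J1 runs 1 units, time = 23
Finish times: [23, 20, 22]
Average turnaround = 65/3 = 21.6667

21.6667


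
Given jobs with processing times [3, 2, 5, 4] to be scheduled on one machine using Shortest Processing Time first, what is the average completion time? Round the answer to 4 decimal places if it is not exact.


Sort jobs by processing time (SPT order): [2, 3, 4, 5]
Compute completion times sequentially:
  Job 1: processing = 2, completes at 2
  Job 2: processing = 3, completes at 5
  Job 3: processing = 4, completes at 9
  Job 4: processing = 5, completes at 14
Sum of completion times = 30
Average completion time = 30/4 = 7.5

7.5


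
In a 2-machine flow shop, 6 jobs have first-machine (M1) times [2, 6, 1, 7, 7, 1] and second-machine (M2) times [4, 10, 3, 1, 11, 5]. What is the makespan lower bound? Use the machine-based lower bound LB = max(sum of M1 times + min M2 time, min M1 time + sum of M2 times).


LB1 = sum(M1 times) + min(M2 times) = 24 + 1 = 25
LB2 = min(M1 times) + sum(M2 times) = 1 + 34 = 35
Lower bound = max(LB1, LB2) = max(25, 35) = 35

35


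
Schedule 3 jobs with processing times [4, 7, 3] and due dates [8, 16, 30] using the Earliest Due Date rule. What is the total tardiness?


Sort by due date (EDD order): [(4, 8), (7, 16), (3, 30)]
Compute completion times and tardiness:
  Job 1: p=4, d=8, C=4, tardiness=max(0,4-8)=0
  Job 2: p=7, d=16, C=11, tardiness=max(0,11-16)=0
  Job 3: p=3, d=30, C=14, tardiness=max(0,14-30)=0
Total tardiness = 0

0


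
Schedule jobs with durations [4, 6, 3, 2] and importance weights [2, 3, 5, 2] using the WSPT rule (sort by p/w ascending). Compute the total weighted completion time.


Compute p/w ratios and sort ascending (WSPT): [(3, 5), (2, 2), (4, 2), (6, 3)]
Compute weighted completion times:
  Job (p=3,w=5): C=3, w*C=5*3=15
  Job (p=2,w=2): C=5, w*C=2*5=10
  Job (p=4,w=2): C=9, w*C=2*9=18
  Job (p=6,w=3): C=15, w*C=3*15=45
Total weighted completion time = 88

88


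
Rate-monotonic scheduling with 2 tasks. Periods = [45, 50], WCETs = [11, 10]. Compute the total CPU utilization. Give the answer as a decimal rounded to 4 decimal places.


Compute individual utilizations (exact fractions):
  Task 1: C/T = 11/45 (approx. 0.2444)
  Task 2: C/T = 10/50 = 1/5 (approx. 0.2)
Total utilization U = 11/45 + 1/5 = 4/9
Rounded to 4 decimal places: U = 0.4444
RM (Liu & Layland) bound for 2 tasks = 0.828427; compare with U = 4/9 (approx. 0.444444)
U <= bound, so schedulable by RM sufficient condition.

0.4444


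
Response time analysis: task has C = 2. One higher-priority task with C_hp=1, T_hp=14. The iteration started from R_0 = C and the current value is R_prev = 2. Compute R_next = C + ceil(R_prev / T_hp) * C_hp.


R_next = C + ceil(R_prev / T_hp) * C_hp
ceil(2 / 14) = ceil(0.1429) = 1
Interference = 1 * 1 = 1
R_next = 2 + 1 = 3

3


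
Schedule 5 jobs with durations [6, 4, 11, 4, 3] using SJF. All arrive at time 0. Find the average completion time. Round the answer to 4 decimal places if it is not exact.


SJF order (ascending): [3, 4, 4, 6, 11]
Completion times:
  Job 1: burst=3, C=3
  Job 2: burst=4, C=7
  Job 3: burst=4, C=11
  Job 4: burst=6, C=17
  Job 5: burst=11, C=28
Average completion = 66/5 = 13.2

13.2


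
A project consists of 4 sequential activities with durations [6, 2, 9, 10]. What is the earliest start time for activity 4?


Activity 4 starts after activities 1 through 3 complete.
Predecessor durations: [6, 2, 9]
ES = 6 + 2 + 9 = 17

17


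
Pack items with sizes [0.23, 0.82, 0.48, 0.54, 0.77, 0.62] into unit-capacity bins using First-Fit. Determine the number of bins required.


Place items sequentially using First-Fit:
  Item 0.23 -> new Bin 1
  Item 0.82 -> new Bin 2
  Item 0.48 -> Bin 1 (now 0.71)
  Item 0.54 -> new Bin 3
  Item 0.77 -> new Bin 4
  Item 0.62 -> new Bin 5
Total bins used = 5

5


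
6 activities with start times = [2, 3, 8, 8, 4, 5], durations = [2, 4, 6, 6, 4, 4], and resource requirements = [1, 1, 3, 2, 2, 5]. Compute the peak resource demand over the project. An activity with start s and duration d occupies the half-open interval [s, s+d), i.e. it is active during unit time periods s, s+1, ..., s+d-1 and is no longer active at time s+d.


Each activity i is active on [start_i, start_i + duration_i).
Compute total resource usage per time slot:
  t=0: active resources = [], total = 0
  t=1: active resources = [], total = 0
  t=2: active resources = [1], total = 1
  t=3: active resources = [1, 1], total = 2
  t=4: active resources = [1, 2], total = 3
  t=5: active resources = [1, 2, 5], total = 8
  t=6: active resources = [1, 2, 5], total = 8
  t=7: active resources = [2, 5], total = 7
  t=8: active resources = [3, 2, 5], total = 10
  t=9: active resources = [3, 2], total = 5
  t=10: active resources = [3, 2], total = 5
  t=11: active resources = [3, 2], total = 5
  t=12: active resources = [3, 2], total = 5
  t=13: active resources = [3, 2], total = 5
Peak resource demand = 10

10


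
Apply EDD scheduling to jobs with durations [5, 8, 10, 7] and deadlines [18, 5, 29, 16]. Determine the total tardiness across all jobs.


Sort by due date (EDD order): [(8, 5), (7, 16), (5, 18), (10, 29)]
Compute completion times and tardiness:
  Job 1: p=8, d=5, C=8, tardiness=max(0,8-5)=3
  Job 2: p=7, d=16, C=15, tardiness=max(0,15-16)=0
  Job 3: p=5, d=18, C=20, tardiness=max(0,20-18)=2
  Job 4: p=10, d=29, C=30, tardiness=max(0,30-29)=1
Total tardiness = 6

6


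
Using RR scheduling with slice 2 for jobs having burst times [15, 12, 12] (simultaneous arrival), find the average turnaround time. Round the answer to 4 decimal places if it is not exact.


Time quantum = 2
Execution trace:
  J1 runs 2 units, time = 2
  J2 runs 2 units, time = 4
  J3 runs 2 units, time = 6
  J1 runs 2 units, time = 8
  J2 runs 2 units, time = 10
  J3 runs 2 units, time = 12
  J1 runs 2 units, time = 14
  J2 runs 2 units, time = 16
  J3 runs 2 units, time = 18
  J1 runs 2 units, time = 20
  J2 runs 2 units, time = 22
  J3 runs 2 units, time = 24
  J1 runs 2 units, time = 26
  J2 runs 2 units, time = 28
  J3 runs 2 units, time = 30
  J1 runs 2 units, time = 32
  J2 runs 2 units, time = 34
  J3 runs 2 units, time = 36
  J1 runs 2 units, time = 38
  J1 runs 1 units, time = 39
Finish times: [39, 34, 36]
Average turnaround = 109/3 = 36.3333

36.3333


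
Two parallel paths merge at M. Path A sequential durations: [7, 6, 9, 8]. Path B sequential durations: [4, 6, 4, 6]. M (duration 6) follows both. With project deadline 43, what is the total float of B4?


Forward pass: ES(B4) = sum of predecessors on chain B = 14
EF = ES + duration = 14 + 6 = 20
Backward pass: LF(M) = deadline = 43; LS(M) = 43 - 6 = 37
LF(B4) = LS(M) - sum(successors on chain B) = 37 - 0 = 37
LS = LF - duration = 37 - 6 = 31
Total float = LS - ES = 31 - 14 = 17

17


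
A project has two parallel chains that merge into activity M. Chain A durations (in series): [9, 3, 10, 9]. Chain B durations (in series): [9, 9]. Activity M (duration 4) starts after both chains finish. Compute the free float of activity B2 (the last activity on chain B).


ES(B2) = sum of predecessors on chain B = 9
EF(B2) = ES + duration = 9 + 9 = 18
Successor of B2 is M. ES(M) = max(sum(A), sum(B)) = max(31, 18) = 31
Free float = ES(successor) - EF(current) = 31 - 18 = 13

13


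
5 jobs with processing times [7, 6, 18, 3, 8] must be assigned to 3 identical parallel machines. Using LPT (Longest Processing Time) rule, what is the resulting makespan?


Sort jobs in decreasing order (LPT): [18, 8, 7, 6, 3]
Assign each job to the least loaded machine:
  Machine 1: jobs [18], load = 18
  Machine 2: jobs [8, 3], load = 11
  Machine 3: jobs [7, 6], load = 13
Makespan = max load = 18

18


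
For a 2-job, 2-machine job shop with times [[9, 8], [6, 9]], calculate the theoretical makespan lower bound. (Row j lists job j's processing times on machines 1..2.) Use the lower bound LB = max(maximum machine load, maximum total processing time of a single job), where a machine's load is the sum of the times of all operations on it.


Machine loads:
  Machine 1: 9 + 6 = 15
  Machine 2: 8 + 9 = 17
Max machine load = 17
Job totals:
  Job 1: 17
  Job 2: 15
Max job total = 17
Lower bound = max(17, 17) = 17

17


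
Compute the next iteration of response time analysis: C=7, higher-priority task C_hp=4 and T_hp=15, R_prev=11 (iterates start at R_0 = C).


R_next = C + ceil(R_prev / T_hp) * C_hp
ceil(11 / 15) = ceil(0.7333) = 1
Interference = 1 * 4 = 4
R_next = 7 + 4 = 11
R_next = R_prev, so the iteration has converged (response time = 11).

11


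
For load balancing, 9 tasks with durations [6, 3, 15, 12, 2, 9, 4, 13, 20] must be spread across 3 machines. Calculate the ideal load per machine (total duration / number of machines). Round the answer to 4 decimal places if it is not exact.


Total processing time = 6 + 3 + 15 + 12 + 2 + 9 + 4 + 13 + 20 = 84
Number of machines = 3
Ideal balanced load = 84 / 3 = 28.0

28.0


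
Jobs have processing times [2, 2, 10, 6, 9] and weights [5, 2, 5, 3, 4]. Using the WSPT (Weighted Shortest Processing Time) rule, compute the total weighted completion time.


Compute p/w ratios and sort ascending (WSPT): [(2, 5), (2, 2), (10, 5), (6, 3), (9, 4)]
Compute weighted completion times:
  Job (p=2,w=5): C=2, w*C=5*2=10
  Job (p=2,w=2): C=4, w*C=2*4=8
  Job (p=10,w=5): C=14, w*C=5*14=70
  Job (p=6,w=3): C=20, w*C=3*20=60
  Job (p=9,w=4): C=29, w*C=4*29=116
Total weighted completion time = 264

264


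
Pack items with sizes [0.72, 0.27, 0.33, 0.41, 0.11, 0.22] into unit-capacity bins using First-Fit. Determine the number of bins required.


Place items sequentially using First-Fit:
  Item 0.72 -> new Bin 1
  Item 0.27 -> Bin 1 (now 0.99)
  Item 0.33 -> new Bin 2
  Item 0.41 -> Bin 2 (now 0.74)
  Item 0.11 -> Bin 2 (now 0.85)
  Item 0.22 -> new Bin 3
Total bins used = 3

3


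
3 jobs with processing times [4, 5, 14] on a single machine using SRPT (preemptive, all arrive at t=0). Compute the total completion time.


Since all jobs arrive at t=0, SRPT equals SPT ordering.
SPT order: [4, 5, 14]
Completion times:
  Job 1: p=4, C=4
  Job 2: p=5, C=9
  Job 3: p=14, C=23
Total completion time = 4 + 9 + 23 = 36

36


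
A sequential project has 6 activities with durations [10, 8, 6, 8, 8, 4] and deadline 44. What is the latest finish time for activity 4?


LF(activity 4) = deadline - sum of successor durations
Successors: activities 5 through 6 with durations [8, 4]
Sum of successor durations = 12
LF = 44 - 12 = 32

32


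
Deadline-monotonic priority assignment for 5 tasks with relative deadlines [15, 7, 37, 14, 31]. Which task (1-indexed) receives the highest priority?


Sort tasks by relative deadline (ascending):
  Task 2: deadline = 7
  Task 4: deadline = 14
  Task 1: deadline = 15
  Task 5: deadline = 31
  Task 3: deadline = 37
Priority order (highest first): [2, 4, 1, 5, 3]
Highest priority task = 2

2


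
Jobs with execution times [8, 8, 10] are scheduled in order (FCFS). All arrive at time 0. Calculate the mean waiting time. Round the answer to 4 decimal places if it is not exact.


FCFS order (as given): [8, 8, 10]
Waiting times:
  Job 1: wait = 0
  Job 2: wait = 8
  Job 3: wait = 16
Sum of waiting times = 24
Average waiting time = 24/3 = 8.0

8.0


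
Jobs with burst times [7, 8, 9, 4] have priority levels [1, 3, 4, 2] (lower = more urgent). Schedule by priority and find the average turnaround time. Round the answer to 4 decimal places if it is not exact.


Sort by priority (ascending = highest first):
Order: [(1, 7), (2, 4), (3, 8), (4, 9)]
Completion times:
  Priority 1, burst=7, C=7
  Priority 2, burst=4, C=11
  Priority 3, burst=8, C=19
  Priority 4, burst=9, C=28
Average turnaround = 65/4 = 16.25

16.25


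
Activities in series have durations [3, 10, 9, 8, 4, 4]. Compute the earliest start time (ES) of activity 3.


Activity 3 starts after activities 1 through 2 complete.
Predecessor durations: [3, 10]
ES = 3 + 10 = 13

13


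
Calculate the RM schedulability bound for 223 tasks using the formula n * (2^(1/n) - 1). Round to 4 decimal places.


Compute 2^(1/223) = 1.0031131190
Subtract 1: 1.0031131190 - 1 = 0.0031131190
Multiply by n: 223 * 0.0031131190 = 0.6942255370
Round to 4 dp: 0.6942

0.6942


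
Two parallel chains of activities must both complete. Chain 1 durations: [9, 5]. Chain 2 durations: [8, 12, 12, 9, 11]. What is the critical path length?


Path A total = 9 + 5 = 14
Path B total = 8 + 12 + 12 + 9 + 11 = 52
Critical path = longest path = max(14, 52) = 52

52


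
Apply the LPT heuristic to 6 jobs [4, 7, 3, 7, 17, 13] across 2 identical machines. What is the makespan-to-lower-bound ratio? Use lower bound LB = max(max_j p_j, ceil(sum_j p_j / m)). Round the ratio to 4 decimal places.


LPT order: [17, 13, 7, 7, 4, 3]
Machine loads after assignment: [27, 24]
LPT makespan = 27
Lower bound = max(max_job, ceil(total/2)) = max(17, 26) = 26
Ratio = 27 / 26 = 1.0385

1.0385


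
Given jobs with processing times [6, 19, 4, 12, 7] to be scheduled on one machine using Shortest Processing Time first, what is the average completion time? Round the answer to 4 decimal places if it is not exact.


Sort jobs by processing time (SPT order): [4, 6, 7, 12, 19]
Compute completion times sequentially:
  Job 1: processing = 4, completes at 4
  Job 2: processing = 6, completes at 10
  Job 3: processing = 7, completes at 17
  Job 4: processing = 12, completes at 29
  Job 5: processing = 19, completes at 48
Sum of completion times = 108
Average completion time = 108/5 = 21.6

21.6


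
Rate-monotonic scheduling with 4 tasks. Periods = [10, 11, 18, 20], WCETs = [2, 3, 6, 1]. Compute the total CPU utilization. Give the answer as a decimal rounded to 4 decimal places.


Compute individual utilizations (exact fractions):
  Task 1: C/T = 2/10 = 1/5 (approx. 0.2)
  Task 2: C/T = 3/11 (approx. 0.2727)
  Task 3: C/T = 6/18 = 1/3 (approx. 0.3333)
  Task 4: C/T = 1/20 (approx. 0.05)
Total utilization U = 1/5 + 3/11 + 1/3 + 1/20 = 113/132
Rounded to 4 decimal places: U = 0.8561
RM (Liu & Layland) bound for 4 tasks = 0.756828; compare with U = 113/132 (approx. 0.856061)
bound < U <= 1, so the RM sufficient condition is not met (inconclusive; an exact test such as response-time analysis is needed).

0.8561


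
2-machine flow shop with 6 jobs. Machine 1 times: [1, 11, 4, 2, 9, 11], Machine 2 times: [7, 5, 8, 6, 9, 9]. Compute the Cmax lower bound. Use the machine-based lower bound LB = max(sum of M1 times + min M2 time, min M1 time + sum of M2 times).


LB1 = sum(M1 times) + min(M2 times) = 38 + 5 = 43
LB2 = min(M1 times) + sum(M2 times) = 1 + 44 = 45
Lower bound = max(LB1, LB2) = max(43, 45) = 45

45


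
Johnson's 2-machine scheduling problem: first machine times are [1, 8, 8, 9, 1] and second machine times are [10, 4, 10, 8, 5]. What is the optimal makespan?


Apply Johnson's rule:
  Group 1 (a <= b): [(1, 1, 10), (5, 1, 5), (3, 8, 10)]
  Group 2 (a > b): [(4, 9, 8), (2, 8, 4)]
Optimal job order: [1, 5, 3, 4, 2]
Schedule:
  Job 1: M1 done at 1, M2 done at 11
  Job 5: M1 done at 2, M2 done at 16
  Job 3: M1 done at 10, M2 done at 26
  Job 4: M1 done at 19, M2 done at 34
  Job 2: M1 done at 27, M2 done at 38
Makespan = 38

38


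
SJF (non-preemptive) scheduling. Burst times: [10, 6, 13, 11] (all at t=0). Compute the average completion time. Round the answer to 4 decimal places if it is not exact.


SJF order (ascending): [6, 10, 11, 13]
Completion times:
  Job 1: burst=6, C=6
  Job 2: burst=10, C=16
  Job 3: burst=11, C=27
  Job 4: burst=13, C=40
Average completion = 89/4 = 22.25

22.25


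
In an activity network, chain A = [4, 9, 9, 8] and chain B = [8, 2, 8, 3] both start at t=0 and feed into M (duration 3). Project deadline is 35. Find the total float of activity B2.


Forward pass: ES(B2) = sum of predecessors on chain B = 8
EF = ES + duration = 8 + 2 = 10
Backward pass: LF(M) = deadline = 35; LS(M) = 35 - 3 = 32
LF(B2) = LS(M) - sum(successors on chain B) = 32 - 11 = 21
LS = LF - duration = 21 - 2 = 19
Total float = LS - ES = 19 - 8 = 11

11


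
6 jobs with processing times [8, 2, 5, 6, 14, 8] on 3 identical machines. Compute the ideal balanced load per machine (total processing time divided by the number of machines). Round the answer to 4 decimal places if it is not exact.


Total processing time = 8 + 2 + 5 + 6 + 14 + 8 = 43
Number of machines = 3
Ideal balanced load = 43 / 3 = 14.3333

14.3333


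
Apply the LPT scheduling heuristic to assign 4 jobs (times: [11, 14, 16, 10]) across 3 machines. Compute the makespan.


Sort jobs in decreasing order (LPT): [16, 14, 11, 10]
Assign each job to the least loaded machine:
  Machine 1: jobs [16], load = 16
  Machine 2: jobs [14], load = 14
  Machine 3: jobs [11, 10], load = 21
Makespan = max load = 21

21


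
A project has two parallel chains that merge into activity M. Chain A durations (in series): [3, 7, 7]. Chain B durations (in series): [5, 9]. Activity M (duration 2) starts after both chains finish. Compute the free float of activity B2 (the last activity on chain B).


ES(B2) = sum of predecessors on chain B = 5
EF(B2) = ES + duration = 5 + 9 = 14
Successor of B2 is M. ES(M) = max(sum(A), sum(B)) = max(17, 14) = 17
Free float = ES(successor) - EF(current) = 17 - 14 = 3

3


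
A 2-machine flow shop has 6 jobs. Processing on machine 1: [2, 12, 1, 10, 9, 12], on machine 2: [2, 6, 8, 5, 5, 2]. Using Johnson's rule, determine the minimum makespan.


Apply Johnson's rule:
  Group 1 (a <= b): [(3, 1, 8), (1, 2, 2)]
  Group 2 (a > b): [(2, 12, 6), (4, 10, 5), (5, 9, 5), (6, 12, 2)]
Optimal job order: [3, 1, 2, 4, 5, 6]
Schedule:
  Job 3: M1 done at 1, M2 done at 9
  Job 1: M1 done at 3, M2 done at 11
  Job 2: M1 done at 15, M2 done at 21
  Job 4: M1 done at 25, M2 done at 30
  Job 5: M1 done at 34, M2 done at 39
  Job 6: M1 done at 46, M2 done at 48
Makespan = 48

48


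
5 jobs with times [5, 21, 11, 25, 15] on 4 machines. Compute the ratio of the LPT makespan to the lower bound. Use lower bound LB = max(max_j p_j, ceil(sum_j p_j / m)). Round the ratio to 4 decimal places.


LPT order: [25, 21, 15, 11, 5]
Machine loads after assignment: [25, 21, 15, 16]
LPT makespan = 25
Lower bound = max(max_job, ceil(total/4)) = max(25, 20) = 25
Ratio = 25 / 25 = 1.0

1.0


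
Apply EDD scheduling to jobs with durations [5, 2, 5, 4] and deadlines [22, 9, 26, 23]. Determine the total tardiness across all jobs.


Sort by due date (EDD order): [(2, 9), (5, 22), (4, 23), (5, 26)]
Compute completion times and tardiness:
  Job 1: p=2, d=9, C=2, tardiness=max(0,2-9)=0
  Job 2: p=5, d=22, C=7, tardiness=max(0,7-22)=0
  Job 3: p=4, d=23, C=11, tardiness=max(0,11-23)=0
  Job 4: p=5, d=26, C=16, tardiness=max(0,16-26)=0
Total tardiness = 0

0


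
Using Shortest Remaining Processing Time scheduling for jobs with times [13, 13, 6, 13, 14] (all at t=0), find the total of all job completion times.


Since all jobs arrive at t=0, SRPT equals SPT ordering.
SPT order: [6, 13, 13, 13, 14]
Completion times:
  Job 1: p=6, C=6
  Job 2: p=13, C=19
  Job 3: p=13, C=32
  Job 4: p=13, C=45
  Job 5: p=14, C=59
Total completion time = 6 + 19 + 32 + 45 + 59 = 161

161


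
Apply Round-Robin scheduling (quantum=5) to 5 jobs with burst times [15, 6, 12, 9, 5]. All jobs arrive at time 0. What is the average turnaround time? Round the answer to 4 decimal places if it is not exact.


Time quantum = 5
Execution trace:
  J1 runs 5 units, time = 5
  J2 runs 5 units, time = 10
  J3 runs 5 units, time = 15
  J4 runs 5 units, time = 20
  J5 runs 5 units, time = 25
  J1 runs 5 units, time = 30
  J2 runs 1 units, time = 31
  J3 runs 5 units, time = 36
  J4 runs 4 units, time = 40
  J1 runs 5 units, time = 45
  J3 runs 2 units, time = 47
Finish times: [45, 31, 47, 40, 25]
Average turnaround = 188/5 = 37.6

37.6


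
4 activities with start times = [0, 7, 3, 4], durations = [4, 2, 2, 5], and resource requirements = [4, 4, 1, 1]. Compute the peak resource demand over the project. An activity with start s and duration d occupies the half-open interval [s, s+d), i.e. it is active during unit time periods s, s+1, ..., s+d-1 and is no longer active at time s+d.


Each activity i is active on [start_i, start_i + duration_i).
Compute total resource usage per time slot:
  t=0: active resources = [4], total = 4
  t=1: active resources = [4], total = 4
  t=2: active resources = [4], total = 4
  t=3: active resources = [4, 1], total = 5
  t=4: active resources = [1, 1], total = 2
  t=5: active resources = [1], total = 1
  t=6: active resources = [1], total = 1
  t=7: active resources = [4, 1], total = 5
  t=8: active resources = [4, 1], total = 5
Peak resource demand = 5

5
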